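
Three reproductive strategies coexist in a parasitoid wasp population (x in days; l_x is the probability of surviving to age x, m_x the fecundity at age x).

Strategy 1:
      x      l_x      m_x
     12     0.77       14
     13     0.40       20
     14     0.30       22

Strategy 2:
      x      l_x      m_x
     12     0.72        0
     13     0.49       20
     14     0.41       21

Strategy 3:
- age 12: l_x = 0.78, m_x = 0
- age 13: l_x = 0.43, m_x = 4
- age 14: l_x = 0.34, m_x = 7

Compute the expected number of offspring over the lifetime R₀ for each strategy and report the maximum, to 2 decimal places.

25.38

Strategy 1: R₀ = 0.77×14 + 0.40×20 + 0.30×22 = 25.3800
Strategy 2: R₀ = 0.72×0 + 0.49×20 + 0.41×21 = 18.4100
Strategy 3: R₀ = 0.78×0 + 0.43×4 + 0.34×7 = 4.1000
Highest R₀: strategy 1 with 25.3800.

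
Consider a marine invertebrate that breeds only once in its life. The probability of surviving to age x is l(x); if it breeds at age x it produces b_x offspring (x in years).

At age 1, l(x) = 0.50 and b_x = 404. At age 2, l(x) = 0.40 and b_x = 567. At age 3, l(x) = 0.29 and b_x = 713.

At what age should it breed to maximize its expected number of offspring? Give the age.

2

Expected offspring if breeding at age x = l(x) × b_x:
  age 1: 0.50 × 404 = 202.000
  age 2: 0.40 × 567 = 226.800
  age 3: 0.29 × 713 = 206.770
Maximum at age 2 (226.800).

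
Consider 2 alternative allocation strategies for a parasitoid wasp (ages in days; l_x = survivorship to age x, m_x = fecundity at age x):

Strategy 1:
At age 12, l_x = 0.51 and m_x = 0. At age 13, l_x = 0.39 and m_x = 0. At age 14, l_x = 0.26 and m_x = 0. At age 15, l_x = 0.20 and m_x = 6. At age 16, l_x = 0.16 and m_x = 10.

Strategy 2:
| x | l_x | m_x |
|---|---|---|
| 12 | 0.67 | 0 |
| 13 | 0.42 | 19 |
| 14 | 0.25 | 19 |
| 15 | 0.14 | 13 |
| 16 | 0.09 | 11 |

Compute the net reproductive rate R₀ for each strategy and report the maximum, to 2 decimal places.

15.54

Strategy 1: R₀ = 0.51×0 + 0.39×0 + 0.26×0 + 0.20×6 + 0.16×10 = 2.8000
Strategy 2: R₀ = 0.67×0 + 0.42×19 + 0.25×19 + 0.14×13 + 0.09×11 = 15.5400
Highest R₀: strategy 2 with 15.5400.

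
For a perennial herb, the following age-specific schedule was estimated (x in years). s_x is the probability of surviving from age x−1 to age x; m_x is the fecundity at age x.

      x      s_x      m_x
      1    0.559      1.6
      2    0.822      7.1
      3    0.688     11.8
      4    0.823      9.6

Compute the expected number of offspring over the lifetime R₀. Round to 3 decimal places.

Survivorship from birth: l_x = s_1·s_2·…·s_x.
  l_1 = 0.55900
  l_2 = 0.45950
  l_3 = 0.31613
  l_4 = 0.26018
R₀ = Σ l_x m_x:
  age 1: 0.55900 × 1.6 = 0.8944
  age 2: 0.45950 × 7.1 = 3.2624
  age 3: 0.31613 × 11.8 = 3.7303
  age 4: 0.26018 × 9.6 = 2.4977
R₀ = 0.8944 + 3.2624 + 3.7303 + 2.4977 = 10.3849

10.385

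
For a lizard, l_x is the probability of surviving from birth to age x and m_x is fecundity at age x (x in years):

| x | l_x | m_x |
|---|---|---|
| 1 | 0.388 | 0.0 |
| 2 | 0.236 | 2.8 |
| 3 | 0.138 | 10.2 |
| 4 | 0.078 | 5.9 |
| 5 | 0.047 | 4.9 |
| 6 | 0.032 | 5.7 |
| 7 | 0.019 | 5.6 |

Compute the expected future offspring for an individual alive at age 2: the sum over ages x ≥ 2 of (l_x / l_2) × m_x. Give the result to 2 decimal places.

12.91

l_2 = 0.236. Conditional survival from age 2 to x is l_x / l_2.
  x=2: (0.236/0.236) × 2.8 = 2.8000
  x=3: (0.138/0.236) × 10.2 = 5.9644
  x=4: (0.078/0.236) × 5.9 = 1.9500
  x=5: (0.047/0.236) × 4.9 = 0.9758
  x=6: (0.032/0.236) × 5.7 = 0.7729
  x=7: (0.019/0.236) × 5.6 = 0.4508
Sum = 2.8000 + 5.9644 + 1.9500 + 0.9758 + 0.7729 + 0.4508 = 12.9140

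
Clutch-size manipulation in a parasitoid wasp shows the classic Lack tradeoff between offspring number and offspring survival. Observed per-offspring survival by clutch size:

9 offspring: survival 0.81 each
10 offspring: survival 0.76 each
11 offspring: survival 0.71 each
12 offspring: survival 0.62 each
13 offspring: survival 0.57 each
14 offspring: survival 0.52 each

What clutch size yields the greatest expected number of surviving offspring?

Expected surviving offspring = c × s(c):
  c=9: 9 × 0.81 = 7.290
  c=10: 10 × 0.76 = 7.600
  c=11: 11 × 0.71 = 7.810
  c=12: 12 × 0.62 = 7.440
  c=13: 13 × 0.57 = 7.410
  c=14: 14 × 0.52 = 7.280
Maximum at c = 11 (7.810 surviving offspring).

11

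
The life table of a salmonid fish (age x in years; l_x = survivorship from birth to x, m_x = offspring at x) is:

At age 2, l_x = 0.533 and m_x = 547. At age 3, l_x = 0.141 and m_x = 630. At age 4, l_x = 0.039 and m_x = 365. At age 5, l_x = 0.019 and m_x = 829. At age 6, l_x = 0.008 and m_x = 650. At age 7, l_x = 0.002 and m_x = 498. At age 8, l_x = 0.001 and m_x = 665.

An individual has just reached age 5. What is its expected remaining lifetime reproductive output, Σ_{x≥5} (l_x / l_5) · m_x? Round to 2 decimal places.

l_5 = 0.019. Conditional survival from age 5 to x is l_x / l_5.
  x=5: (0.019/0.019) × 829 = 829.0000
  x=6: (0.008/0.019) × 650 = 273.6842
  x=7: (0.002/0.019) × 498 = 52.4211
  x=8: (0.001/0.019) × 665 = 35.0000
Sum = 829.0000 + 273.6842 + 52.4211 + 35.0000 = 1190.1053

1190.11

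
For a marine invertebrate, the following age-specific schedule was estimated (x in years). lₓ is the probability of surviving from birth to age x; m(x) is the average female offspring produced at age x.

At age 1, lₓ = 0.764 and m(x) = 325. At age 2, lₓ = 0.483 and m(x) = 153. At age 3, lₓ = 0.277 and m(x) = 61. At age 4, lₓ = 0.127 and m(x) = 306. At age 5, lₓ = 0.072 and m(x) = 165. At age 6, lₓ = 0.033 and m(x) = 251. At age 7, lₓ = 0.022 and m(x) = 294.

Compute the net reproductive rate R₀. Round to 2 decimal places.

404.59

R₀ = Σ lₓ m(x):
  age 1: 0.764 × 325 = 248.3000
  age 2: 0.483 × 153 = 73.8990
  age 3: 0.277 × 61 = 16.8970
  age 4: 0.127 × 306 = 38.8620
  age 5: 0.072 × 165 = 11.8800
  age 6: 0.033 × 251 = 8.2830
  age 7: 0.022 × 294 = 6.4680
R₀ = 248.3000 + 73.8990 + 16.8970 + 38.8620 + 11.8800 + 8.2830 + 6.4680 = 404.5890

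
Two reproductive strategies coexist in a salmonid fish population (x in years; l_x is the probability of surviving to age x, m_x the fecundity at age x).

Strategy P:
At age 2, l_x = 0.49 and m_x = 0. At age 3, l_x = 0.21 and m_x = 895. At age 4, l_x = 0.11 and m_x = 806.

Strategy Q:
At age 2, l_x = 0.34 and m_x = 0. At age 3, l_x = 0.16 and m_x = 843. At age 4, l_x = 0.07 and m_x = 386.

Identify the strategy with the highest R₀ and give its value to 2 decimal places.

276.61

Strategy P: R₀ = 0.49×0 + 0.21×895 + 0.11×806 = 276.6100
Strategy Q: R₀ = 0.34×0 + 0.16×843 + 0.07×386 = 161.9000
Highest R₀: strategy P with 276.6100.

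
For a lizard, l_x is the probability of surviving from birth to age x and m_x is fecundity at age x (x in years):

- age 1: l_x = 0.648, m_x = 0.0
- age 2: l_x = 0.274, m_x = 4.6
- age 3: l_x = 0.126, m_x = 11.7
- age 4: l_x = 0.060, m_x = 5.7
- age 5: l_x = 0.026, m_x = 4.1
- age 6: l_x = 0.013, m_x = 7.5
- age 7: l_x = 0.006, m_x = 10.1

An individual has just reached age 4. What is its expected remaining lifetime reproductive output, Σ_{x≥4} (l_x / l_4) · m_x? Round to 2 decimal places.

10.11

l_4 = 0.060. Conditional survival from age 4 to x is l_x / l_4.
  x=4: (0.060/0.060) × 5.7 = 5.7000
  x=5: (0.026/0.060) × 4.1 = 1.7767
  x=6: (0.013/0.060) × 7.5 = 1.6250
  x=7: (0.006/0.060) × 10.1 = 1.0100
Sum = 5.7000 + 1.7767 + 1.6250 + 1.0100 = 10.1117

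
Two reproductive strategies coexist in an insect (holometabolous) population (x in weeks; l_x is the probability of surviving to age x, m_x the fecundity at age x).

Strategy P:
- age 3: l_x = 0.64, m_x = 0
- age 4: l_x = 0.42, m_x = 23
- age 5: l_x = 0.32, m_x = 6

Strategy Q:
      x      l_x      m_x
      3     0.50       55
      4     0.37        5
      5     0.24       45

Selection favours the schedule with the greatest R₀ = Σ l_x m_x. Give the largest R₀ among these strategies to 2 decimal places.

Strategy P: R₀ = 0.64×0 + 0.42×23 + 0.32×6 = 11.5800
Strategy Q: R₀ = 0.50×55 + 0.37×5 + 0.24×45 = 40.1500
Highest R₀: strategy Q with 40.1500.

40.15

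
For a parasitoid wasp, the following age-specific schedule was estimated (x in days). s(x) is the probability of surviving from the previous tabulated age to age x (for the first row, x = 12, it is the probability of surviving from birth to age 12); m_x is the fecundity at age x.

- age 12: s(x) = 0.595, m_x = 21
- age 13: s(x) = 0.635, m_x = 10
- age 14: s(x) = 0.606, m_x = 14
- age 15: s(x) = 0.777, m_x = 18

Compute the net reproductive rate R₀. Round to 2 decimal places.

22.68

Survivorship from birth: l_x = s_12·s_13·…·s_x.
  l_12 = 0.59500
  l_13 = 0.37782
  l_14 = 0.22896
  l_15 = 0.17790
R₀ = Σ l_x m_x:
  age 12: 0.59500 × 21 = 12.4950
  age 13: 0.37782 × 10 = 3.7782
  age 14: 0.22896 × 14 = 3.2054
  age 15: 0.17790 × 18 = 3.2022
R₀ = 12.4950 + 3.7782 + 3.2054 + 3.2022 = 22.6808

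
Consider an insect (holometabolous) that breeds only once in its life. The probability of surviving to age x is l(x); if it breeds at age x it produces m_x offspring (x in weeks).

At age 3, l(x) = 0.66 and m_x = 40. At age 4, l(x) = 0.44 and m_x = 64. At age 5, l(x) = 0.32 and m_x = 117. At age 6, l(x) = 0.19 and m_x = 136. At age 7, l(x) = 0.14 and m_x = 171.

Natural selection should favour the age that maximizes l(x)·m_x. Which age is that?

5

Expected offspring if breeding at age x = l(x) × m_x:
  age 3: 0.66 × 40 = 26.400
  age 4: 0.44 × 64 = 28.160
  age 5: 0.32 × 117 = 37.440
  age 6: 0.19 × 136 = 25.840
  age 7: 0.14 × 171 = 23.940
Maximum at age 5 (37.440).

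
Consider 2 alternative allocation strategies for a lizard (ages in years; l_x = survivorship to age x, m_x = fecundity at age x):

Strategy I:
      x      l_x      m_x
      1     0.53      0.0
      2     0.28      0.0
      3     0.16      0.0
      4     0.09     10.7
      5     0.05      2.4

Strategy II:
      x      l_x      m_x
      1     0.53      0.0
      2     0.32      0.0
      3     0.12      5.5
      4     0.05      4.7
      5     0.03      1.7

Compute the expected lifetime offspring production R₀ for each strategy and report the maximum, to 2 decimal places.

1.08

Strategy I: R₀ = 0.53×0.0 + 0.28×0.0 + 0.16×0.0 + 0.09×10.7 + 0.05×2.4 = 1.0830
Strategy II: R₀ = 0.53×0.0 + 0.32×0.0 + 0.12×5.5 + 0.05×4.7 + 0.03×1.7 = 0.9460
Highest R₀: strategy I with 1.0830.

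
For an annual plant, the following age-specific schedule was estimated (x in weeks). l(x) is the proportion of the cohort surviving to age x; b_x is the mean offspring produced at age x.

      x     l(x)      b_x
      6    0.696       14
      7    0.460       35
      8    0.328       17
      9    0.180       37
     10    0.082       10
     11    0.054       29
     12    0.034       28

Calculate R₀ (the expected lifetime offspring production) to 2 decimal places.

41.42

R₀ = Σ l(x) b_x:
  age 6: 0.696 × 14 = 9.7440
  age 7: 0.460 × 35 = 16.1000
  age 8: 0.328 × 17 = 5.5760
  age 9: 0.180 × 37 = 6.6600
  age 10: 0.082 × 10 = 0.8200
  age 11: 0.054 × 29 = 1.5660
  age 12: 0.034 × 28 = 0.9520
R₀ = 9.7440 + 16.1000 + 5.5760 + 6.6600 + 0.8200 + 1.5660 + 0.9520 = 41.4180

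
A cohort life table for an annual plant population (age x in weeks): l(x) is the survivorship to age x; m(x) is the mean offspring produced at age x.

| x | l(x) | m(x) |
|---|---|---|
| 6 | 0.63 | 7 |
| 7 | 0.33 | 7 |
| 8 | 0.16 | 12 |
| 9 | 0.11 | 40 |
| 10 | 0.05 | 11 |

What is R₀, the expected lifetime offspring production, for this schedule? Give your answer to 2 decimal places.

R₀ = Σ l(x) m(x):
  age 6: 0.63 × 7 = 4.4100
  age 7: 0.33 × 7 = 2.3100
  age 8: 0.16 × 12 = 1.9200
  age 9: 0.11 × 40 = 4.4000
  age 10: 0.05 × 11 = 0.5500
R₀ = 4.4100 + 2.3100 + 1.9200 + 4.4000 + 0.5500 = 13.5900

13.59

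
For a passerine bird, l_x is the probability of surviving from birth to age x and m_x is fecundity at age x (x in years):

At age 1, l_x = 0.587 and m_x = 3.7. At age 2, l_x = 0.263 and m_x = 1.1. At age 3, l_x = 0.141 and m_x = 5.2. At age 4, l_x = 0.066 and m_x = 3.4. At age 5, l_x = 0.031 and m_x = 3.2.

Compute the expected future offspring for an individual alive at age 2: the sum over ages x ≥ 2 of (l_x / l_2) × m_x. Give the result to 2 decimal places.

5.12

l_2 = 0.263. Conditional survival from age 2 to x is l_x / l_2.
  x=2: (0.263/0.263) × 1.1 = 1.1000
  x=3: (0.141/0.263) × 5.2 = 2.7878
  x=4: (0.066/0.263) × 3.4 = 0.8532
  x=5: (0.031/0.263) × 3.2 = 0.3772
Sum = 1.1000 + 2.7878 + 0.8532 + 0.3772 = 5.1183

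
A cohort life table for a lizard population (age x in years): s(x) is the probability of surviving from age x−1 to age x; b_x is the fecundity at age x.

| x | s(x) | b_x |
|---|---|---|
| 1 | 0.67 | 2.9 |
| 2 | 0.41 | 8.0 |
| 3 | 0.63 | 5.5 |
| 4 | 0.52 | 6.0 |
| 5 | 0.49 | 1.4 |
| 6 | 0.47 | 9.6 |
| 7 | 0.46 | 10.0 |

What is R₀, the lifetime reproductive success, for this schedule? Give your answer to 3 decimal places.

Survivorship from birth: l_x = s_1·s_2·…·s_x.
  l_1 = 0.67000
  l_2 = 0.27470
  l_3 = 0.17306
  l_4 = 0.08999
  l_5 = 0.04410
  l_6 = 0.02073
  l_7 = 0.00953
R₀ = Σ l_x b_x:
  age 1: 0.67000 × 2.9 = 1.9430
  age 2: 0.27470 × 8.0 = 2.1976
  age 3: 0.17306 × 5.5 = 0.9518
  age 4: 0.08999 × 6.0 = 0.5399
  age 5: 0.04410 × 1.4 = 0.0617
  age 6: 0.02073 × 9.6 = 0.1990
  age 7: 0.00953 × 10.0 = 0.0953
R₀ = 1.9430 + 2.1976 + 0.9518 + 0.5399 + 0.0617 + 0.1990 + 0.0953 = 5.9884

5.988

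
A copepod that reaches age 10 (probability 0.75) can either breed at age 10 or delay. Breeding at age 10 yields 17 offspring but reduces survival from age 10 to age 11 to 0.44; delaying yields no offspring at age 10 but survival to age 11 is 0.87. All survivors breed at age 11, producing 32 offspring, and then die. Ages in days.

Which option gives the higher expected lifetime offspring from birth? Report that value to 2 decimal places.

23.31

breed at age 10: R₀ = 0.75 × (17 + 0.44 × 32) = 0.75 × 31.0800 = 23.3100
delay to age 11: R₀ = 0.75 × (0.87 × 32) = 0.75 × 27.8400 = 20.8800
Higher: breed at age 10 (23.3100).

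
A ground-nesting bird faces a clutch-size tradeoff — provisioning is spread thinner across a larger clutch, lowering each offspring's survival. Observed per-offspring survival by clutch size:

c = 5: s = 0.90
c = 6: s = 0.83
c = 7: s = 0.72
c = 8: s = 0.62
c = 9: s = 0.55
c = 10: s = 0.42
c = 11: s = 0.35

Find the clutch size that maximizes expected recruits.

Expected recruits = c × s(c):
  c=5: 5 × 0.90 = 4.500
  c=6: 6 × 0.83 = 4.980
  c=7: 7 × 0.72 = 5.040
  c=8: 8 × 0.62 = 4.960
  c=9: 9 × 0.55 = 4.950
  c=10: 10 × 0.42 = 4.200
  c=11: 11 × 0.35 = 3.850
Maximum at c = 7 (5.040 recruits).

7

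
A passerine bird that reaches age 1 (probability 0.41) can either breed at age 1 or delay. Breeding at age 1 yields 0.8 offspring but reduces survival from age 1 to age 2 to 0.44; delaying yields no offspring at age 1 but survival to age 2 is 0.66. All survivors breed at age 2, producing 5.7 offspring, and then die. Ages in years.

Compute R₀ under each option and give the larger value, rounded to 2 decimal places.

1.54

breed at age 1: R₀ = 0.41 × (0.8 + 0.44 × 5.7) = 0.41 × 3.3080 = 1.3563
delay to age 2: R₀ = 0.41 × (0.66 × 5.7) = 0.41 × 3.7620 = 1.5424
Higher: delay to age 2 (1.5424).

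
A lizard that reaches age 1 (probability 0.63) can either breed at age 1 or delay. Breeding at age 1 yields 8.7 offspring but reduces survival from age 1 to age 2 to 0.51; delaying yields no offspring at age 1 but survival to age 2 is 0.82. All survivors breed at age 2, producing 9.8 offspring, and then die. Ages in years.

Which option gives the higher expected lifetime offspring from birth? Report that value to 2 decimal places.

breed at age 1: R₀ = 0.63 × (8.7 + 0.51 × 9.8) = 0.63 × 13.6980 = 8.6297
delay to age 2: R₀ = 0.63 × (0.82 × 9.8) = 0.63 × 8.0360 = 5.0627
Higher: breed at age 1 (8.6297).

8.63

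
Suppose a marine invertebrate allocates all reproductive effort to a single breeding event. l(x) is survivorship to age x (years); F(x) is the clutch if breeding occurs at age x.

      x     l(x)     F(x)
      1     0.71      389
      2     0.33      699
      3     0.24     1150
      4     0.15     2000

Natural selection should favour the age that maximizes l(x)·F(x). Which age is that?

Expected offspring if breeding at age x = l(x) × F(x):
  age 1: 0.71 × 389 = 276.190
  age 2: 0.33 × 699 = 230.670
  age 3: 0.24 × 1150 = 276.000
  age 4: 0.15 × 2000 = 300.000
Maximum at age 4 (300.000).

4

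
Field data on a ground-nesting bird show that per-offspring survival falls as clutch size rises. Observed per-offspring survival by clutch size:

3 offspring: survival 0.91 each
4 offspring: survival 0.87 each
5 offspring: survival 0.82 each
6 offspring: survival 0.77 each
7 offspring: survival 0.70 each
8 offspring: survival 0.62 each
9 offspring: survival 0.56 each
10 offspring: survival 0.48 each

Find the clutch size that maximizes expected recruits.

Expected recruits = c × s(c):
  c=3: 3 × 0.91 = 2.730
  c=4: 4 × 0.87 = 3.480
  c=5: 5 × 0.82 = 4.100
  c=6: 6 × 0.77 = 4.620
  c=7: 7 × 0.70 = 4.900
  c=8: 8 × 0.62 = 4.960
  c=9: 9 × 0.56 = 5.040
  c=10: 10 × 0.48 = 4.800
Maximum at c = 9 (5.040 recruits).

9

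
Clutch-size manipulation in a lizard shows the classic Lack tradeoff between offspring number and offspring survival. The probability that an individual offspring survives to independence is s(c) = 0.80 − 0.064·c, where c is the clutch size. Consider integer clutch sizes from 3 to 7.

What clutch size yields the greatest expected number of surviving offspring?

6

Expected surviving offspring = c × s(c):
  c=3: 3 × 0.608 = 1.824
  c=4: 4 × 0.544 = 2.176
  c=5: 5 × 0.480 = 2.400
  c=6: 6 × 0.416 = 2.496
  c=7: 7 × 0.352 = 2.464
Maximum at c = 6 (2.496 surviving offspring).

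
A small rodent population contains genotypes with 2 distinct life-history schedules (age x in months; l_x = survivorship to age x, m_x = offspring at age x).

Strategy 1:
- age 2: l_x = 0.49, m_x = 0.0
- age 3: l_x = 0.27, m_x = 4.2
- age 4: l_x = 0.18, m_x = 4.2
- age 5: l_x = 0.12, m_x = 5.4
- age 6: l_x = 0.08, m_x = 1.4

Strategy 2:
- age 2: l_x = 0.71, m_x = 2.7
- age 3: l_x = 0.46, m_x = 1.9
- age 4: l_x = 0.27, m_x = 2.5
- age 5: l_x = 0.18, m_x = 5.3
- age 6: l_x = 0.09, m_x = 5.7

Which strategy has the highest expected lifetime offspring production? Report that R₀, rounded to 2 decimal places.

Strategy 1: R₀ = 0.49×0.0 + 0.27×4.2 + 0.18×4.2 + 0.12×5.4 + 0.08×1.4 = 2.6500
Strategy 2: R₀ = 0.71×2.7 + 0.46×1.9 + 0.27×2.5 + 0.18×5.3 + 0.09×5.7 = 4.9330
Highest R₀: strategy 2 with 4.9330.

4.93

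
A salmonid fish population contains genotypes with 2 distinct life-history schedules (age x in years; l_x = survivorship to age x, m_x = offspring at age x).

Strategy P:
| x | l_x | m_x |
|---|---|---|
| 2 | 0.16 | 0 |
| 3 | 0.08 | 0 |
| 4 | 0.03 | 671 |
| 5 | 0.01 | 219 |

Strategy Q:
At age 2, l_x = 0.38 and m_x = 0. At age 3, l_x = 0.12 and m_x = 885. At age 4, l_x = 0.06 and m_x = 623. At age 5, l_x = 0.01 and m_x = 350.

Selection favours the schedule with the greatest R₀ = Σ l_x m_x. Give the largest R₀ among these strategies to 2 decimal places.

Strategy P: R₀ = 0.16×0 + 0.08×0 + 0.03×671 + 0.01×219 = 22.3200
Strategy Q: R₀ = 0.38×0 + 0.12×885 + 0.06×623 + 0.01×350 = 147.0800
Highest R₀: strategy Q with 147.0800.

147.08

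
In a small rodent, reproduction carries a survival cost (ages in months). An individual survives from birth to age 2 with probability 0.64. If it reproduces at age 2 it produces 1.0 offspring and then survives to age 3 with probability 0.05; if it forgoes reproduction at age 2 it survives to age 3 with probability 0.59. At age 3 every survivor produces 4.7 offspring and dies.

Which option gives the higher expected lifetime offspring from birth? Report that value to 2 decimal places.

1.77

breed at age 2: R₀ = 0.64 × (1.0 + 0.05 × 4.7) = 0.64 × 1.2350 = 0.7904
delay to age 3: R₀ = 0.64 × (0.59 × 4.7) = 0.64 × 2.7730 = 1.7747
Higher: delay to age 3 (1.7747).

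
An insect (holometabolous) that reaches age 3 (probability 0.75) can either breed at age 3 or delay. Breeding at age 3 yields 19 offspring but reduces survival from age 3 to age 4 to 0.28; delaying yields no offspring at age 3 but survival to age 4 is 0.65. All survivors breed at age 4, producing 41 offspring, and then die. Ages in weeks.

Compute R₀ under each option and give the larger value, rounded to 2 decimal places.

breed at age 3: R₀ = 0.75 × (19 + 0.28 × 41) = 0.75 × 30.4800 = 22.8600
delay to age 4: R₀ = 0.75 × (0.65 × 41) = 0.75 × 26.6500 = 19.9875
Higher: breed at age 3 (22.8600).

22.86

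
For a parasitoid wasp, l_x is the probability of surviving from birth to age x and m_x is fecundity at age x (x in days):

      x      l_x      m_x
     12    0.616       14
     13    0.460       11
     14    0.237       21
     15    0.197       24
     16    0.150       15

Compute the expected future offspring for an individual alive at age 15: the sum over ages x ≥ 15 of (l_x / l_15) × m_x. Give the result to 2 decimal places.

35.42

l_15 = 0.197. Conditional survival from age 15 to x is l_x / l_15.
  x=15: (0.197/0.197) × 24 = 24.0000
  x=16: (0.150/0.197) × 15 = 11.4213
Sum = 24.0000 + 11.4213 = 35.4213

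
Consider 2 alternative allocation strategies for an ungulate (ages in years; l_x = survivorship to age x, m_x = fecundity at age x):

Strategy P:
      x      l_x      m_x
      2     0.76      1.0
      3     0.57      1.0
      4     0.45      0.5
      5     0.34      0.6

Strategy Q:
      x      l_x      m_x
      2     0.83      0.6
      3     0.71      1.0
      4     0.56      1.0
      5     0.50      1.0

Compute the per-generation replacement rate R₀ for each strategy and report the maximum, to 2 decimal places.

2.27

Strategy P: R₀ = 0.76×1.0 + 0.57×1.0 + 0.45×0.5 + 0.34×0.6 = 1.7590
Strategy Q: R₀ = 0.83×0.6 + 0.71×1.0 + 0.56×1.0 + 0.50×1.0 = 2.2680
Highest R₀: strategy Q with 2.2680.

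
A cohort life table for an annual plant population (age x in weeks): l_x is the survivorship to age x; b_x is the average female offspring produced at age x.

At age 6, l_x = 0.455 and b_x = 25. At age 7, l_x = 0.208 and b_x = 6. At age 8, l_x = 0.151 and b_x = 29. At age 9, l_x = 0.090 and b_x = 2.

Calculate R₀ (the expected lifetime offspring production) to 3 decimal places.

R₀ = Σ l_x b_x:
  age 6: 0.455 × 25 = 11.3750
  age 7: 0.208 × 6 = 1.2480
  age 8: 0.151 × 29 = 4.3790
  age 9: 0.090 × 2 = 0.1800
R₀ = 11.3750 + 1.2480 + 4.3790 + 0.1800 = 17.1820

17.182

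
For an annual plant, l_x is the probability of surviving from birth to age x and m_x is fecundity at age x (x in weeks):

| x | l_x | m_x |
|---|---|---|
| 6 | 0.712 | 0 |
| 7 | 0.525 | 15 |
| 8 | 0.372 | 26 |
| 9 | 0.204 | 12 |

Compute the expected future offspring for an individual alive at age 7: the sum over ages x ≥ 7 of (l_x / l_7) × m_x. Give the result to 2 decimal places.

l_7 = 0.525. Conditional survival from age 7 to x is l_x / l_7.
  x=7: (0.525/0.525) × 15 = 15.0000
  x=8: (0.372/0.525) × 26 = 18.4229
  x=9: (0.204/0.525) × 12 = 4.6629
Sum = 15.0000 + 18.4229 + 4.6629 = 38.0857

38.09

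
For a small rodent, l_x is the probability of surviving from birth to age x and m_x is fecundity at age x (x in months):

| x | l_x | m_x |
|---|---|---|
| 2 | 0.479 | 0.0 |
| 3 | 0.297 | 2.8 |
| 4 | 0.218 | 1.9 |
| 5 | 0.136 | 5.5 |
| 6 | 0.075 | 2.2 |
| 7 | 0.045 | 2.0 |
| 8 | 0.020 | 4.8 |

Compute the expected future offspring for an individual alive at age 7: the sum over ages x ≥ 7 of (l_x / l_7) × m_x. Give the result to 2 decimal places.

l_7 = 0.045. Conditional survival from age 7 to x is l_x / l_7.
  x=7: (0.045/0.045) × 2.0 = 2.0000
  x=8: (0.020/0.045) × 4.8 = 2.1333
Sum = 2.0000 + 2.1333 = 4.1333

4.13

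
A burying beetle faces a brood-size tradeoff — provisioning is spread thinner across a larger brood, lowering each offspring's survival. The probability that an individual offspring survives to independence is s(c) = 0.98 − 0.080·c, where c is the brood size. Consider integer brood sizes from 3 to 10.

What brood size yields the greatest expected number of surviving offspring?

Expected surviving offspring = c × s(c):
  c=3: 3 × 0.740 = 2.220
  c=4: 4 × 0.660 = 2.640
  c=5: 5 × 0.580 = 2.900
  c=6: 6 × 0.500 = 3.000
  c=7: 7 × 0.420 = 2.940
  c=8: 8 × 0.340 = 2.720
  c=9: 9 × 0.260 = 2.340
  c=10: 10 × 0.180 = 1.800
Maximum at c = 6 (3.000 surviving offspring).

6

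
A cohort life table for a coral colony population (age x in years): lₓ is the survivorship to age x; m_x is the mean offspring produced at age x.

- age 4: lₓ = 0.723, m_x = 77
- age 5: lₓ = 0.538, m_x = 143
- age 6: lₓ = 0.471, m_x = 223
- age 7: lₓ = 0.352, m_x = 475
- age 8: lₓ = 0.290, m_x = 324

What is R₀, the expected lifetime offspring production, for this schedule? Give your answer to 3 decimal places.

R₀ = Σ lₓ m_x:
  age 4: 0.723 × 77 = 55.6710
  age 5: 0.538 × 143 = 76.9340
  age 6: 0.471 × 223 = 105.0330
  age 7: 0.352 × 475 = 167.2000
  age 8: 0.290 × 324 = 93.9600
R₀ = 55.6710 + 76.9340 + 105.0330 + 167.2000 + 93.9600 = 498.7980

498.798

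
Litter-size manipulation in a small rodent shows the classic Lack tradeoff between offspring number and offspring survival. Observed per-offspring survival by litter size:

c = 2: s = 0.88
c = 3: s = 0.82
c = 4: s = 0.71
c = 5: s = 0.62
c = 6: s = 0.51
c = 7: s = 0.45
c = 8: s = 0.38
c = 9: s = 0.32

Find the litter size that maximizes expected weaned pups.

Expected weaned pups = c × s(c):
  c=2: 2 × 0.88 = 1.760
  c=3: 3 × 0.82 = 2.460
  c=4: 4 × 0.71 = 2.840
  c=5: 5 × 0.62 = 3.100
  c=6: 6 × 0.51 = 3.060
  c=7: 7 × 0.45 = 3.150
  c=8: 8 × 0.38 = 3.040
  c=9: 9 × 0.32 = 2.880
Maximum at c = 7 (3.150 weaned pups).

7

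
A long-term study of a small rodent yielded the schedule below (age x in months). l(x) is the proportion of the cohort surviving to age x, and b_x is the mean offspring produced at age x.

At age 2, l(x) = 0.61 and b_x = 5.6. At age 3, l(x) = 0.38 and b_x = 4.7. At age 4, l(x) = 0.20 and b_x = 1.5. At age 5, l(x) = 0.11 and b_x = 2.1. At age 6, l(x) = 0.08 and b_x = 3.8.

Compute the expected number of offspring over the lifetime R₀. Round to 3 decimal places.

6.037

R₀ = Σ l(x) b_x:
  age 2: 0.61 × 5.6 = 3.4160
  age 3: 0.38 × 4.7 = 1.7860
  age 4: 0.20 × 1.5 = 0.3000
  age 5: 0.11 × 2.1 = 0.2310
  age 6: 0.08 × 3.8 = 0.3040
R₀ = 3.4160 + 1.7860 + 0.3000 + 0.2310 + 0.3040 = 6.0370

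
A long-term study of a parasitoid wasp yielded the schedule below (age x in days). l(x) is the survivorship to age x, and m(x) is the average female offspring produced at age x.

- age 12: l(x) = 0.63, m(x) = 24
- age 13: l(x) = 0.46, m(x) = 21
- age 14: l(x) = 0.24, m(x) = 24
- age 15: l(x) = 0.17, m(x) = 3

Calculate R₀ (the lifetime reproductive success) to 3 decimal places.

R₀ = Σ l(x) m(x):
  age 12: 0.63 × 24 = 15.1200
  age 13: 0.46 × 21 = 9.6600
  age 14: 0.24 × 24 = 5.7600
  age 15: 0.17 × 3 = 0.5100
R₀ = 15.1200 + 9.6600 + 5.7600 + 0.5100 = 31.0500

31.050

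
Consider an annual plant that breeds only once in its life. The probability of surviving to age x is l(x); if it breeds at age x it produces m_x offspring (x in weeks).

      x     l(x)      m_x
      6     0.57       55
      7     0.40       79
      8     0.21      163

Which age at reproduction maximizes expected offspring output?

8

Expected offspring if breeding at age x = l(x) × m_x:
  age 6: 0.57 × 55 = 31.350
  age 7: 0.40 × 79 = 31.600
  age 8: 0.21 × 163 = 34.230
Maximum at age 8 (34.230).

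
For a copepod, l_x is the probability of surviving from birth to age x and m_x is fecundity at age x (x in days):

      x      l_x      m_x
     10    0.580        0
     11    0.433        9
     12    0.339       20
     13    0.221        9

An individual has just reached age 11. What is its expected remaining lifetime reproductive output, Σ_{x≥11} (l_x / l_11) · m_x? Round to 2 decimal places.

29.25

l_11 = 0.433. Conditional survival from age 11 to x is l_x / l_11.
  x=11: (0.433/0.433) × 9 = 9.0000
  x=12: (0.339/0.433) × 20 = 15.6582
  x=13: (0.221/0.433) × 9 = 4.5935
Sum = 9.0000 + 15.6582 + 4.5935 = 29.2517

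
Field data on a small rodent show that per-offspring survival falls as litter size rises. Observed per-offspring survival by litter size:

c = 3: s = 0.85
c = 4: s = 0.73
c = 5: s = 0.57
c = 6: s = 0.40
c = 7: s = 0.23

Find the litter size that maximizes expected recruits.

Expected recruits = c × s(c):
  c=3: 3 × 0.85 = 2.550
  c=4: 4 × 0.73 = 2.920
  c=5: 5 × 0.57 = 2.850
  c=6: 6 × 0.40 = 2.400
  c=7: 7 × 0.23 = 1.610
Maximum at c = 4 (2.920 recruits).

4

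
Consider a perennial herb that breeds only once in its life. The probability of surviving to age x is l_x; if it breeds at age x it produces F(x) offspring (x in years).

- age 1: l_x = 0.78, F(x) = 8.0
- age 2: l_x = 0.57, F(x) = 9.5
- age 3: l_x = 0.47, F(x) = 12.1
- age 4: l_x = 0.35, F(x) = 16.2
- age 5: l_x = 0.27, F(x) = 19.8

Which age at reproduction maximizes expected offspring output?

1

Expected offspring if breeding at age x = l_x × F(x):
  age 1: 0.78 × 8.0 = 6.240
  age 2: 0.57 × 9.5 = 5.415
  age 3: 0.47 × 12.1 = 5.687
  age 4: 0.35 × 16.2 = 5.670
  age 5: 0.27 × 19.8 = 5.346
Maximum at age 1 (6.240).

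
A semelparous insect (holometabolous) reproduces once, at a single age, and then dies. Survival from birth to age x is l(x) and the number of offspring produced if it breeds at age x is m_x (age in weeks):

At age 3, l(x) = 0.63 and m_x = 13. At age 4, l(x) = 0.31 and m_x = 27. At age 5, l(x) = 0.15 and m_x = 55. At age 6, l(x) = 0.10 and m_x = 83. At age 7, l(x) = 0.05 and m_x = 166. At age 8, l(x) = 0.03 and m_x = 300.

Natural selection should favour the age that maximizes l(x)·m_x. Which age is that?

Expected offspring if breeding at age x = l(x) × m_x:
  age 3: 0.63 × 13 = 8.190
  age 4: 0.31 × 27 = 8.370
  age 5: 0.15 × 55 = 8.250
  age 6: 0.10 × 83 = 8.300
  age 7: 0.05 × 166 = 8.300
  age 8: 0.03 × 300 = 9.000
Maximum at age 8 (9.000).

8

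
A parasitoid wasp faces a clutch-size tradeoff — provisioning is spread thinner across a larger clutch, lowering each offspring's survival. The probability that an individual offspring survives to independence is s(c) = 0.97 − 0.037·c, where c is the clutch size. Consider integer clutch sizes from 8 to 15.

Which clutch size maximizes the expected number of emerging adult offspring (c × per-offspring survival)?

Expected emerging adult offspring = c × s(c):
  c=8: 8 × 0.674 = 5.392
  c=9: 9 × 0.637 = 5.733
  c=10: 10 × 0.600 = 6.000
  c=11: 11 × 0.563 = 6.193
  c=12: 12 × 0.526 = 6.312
  c=13: 13 × 0.489 = 6.357
  c=14: 14 × 0.452 = 6.328
  c=15: 15 × 0.415 = 6.225
Maximum at c = 13 (6.357 emerging adult offspring).

13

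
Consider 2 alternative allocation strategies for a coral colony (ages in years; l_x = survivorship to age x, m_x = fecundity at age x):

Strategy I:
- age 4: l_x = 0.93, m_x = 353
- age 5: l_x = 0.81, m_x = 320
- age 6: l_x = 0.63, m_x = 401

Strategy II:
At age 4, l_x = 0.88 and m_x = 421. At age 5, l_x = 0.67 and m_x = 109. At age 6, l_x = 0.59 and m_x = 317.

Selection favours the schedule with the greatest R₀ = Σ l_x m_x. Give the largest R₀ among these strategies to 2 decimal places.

840.12

Strategy I: R₀ = 0.93×353 + 0.81×320 + 0.63×401 = 840.1200
Strategy II: R₀ = 0.88×421 + 0.67×109 + 0.59×317 = 630.5400
Highest R₀: strategy I with 840.1200.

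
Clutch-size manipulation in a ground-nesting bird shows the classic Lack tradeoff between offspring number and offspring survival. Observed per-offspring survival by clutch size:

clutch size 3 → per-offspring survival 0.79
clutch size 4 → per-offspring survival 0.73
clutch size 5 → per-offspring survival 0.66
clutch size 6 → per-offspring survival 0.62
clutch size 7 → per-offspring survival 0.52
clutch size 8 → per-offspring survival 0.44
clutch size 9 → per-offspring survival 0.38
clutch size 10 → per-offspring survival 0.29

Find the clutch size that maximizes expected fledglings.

6

Expected fledglings = c × s(c):
  c=3: 3 × 0.79 = 2.370
  c=4: 4 × 0.73 = 2.920
  c=5: 5 × 0.66 = 3.300
  c=6: 6 × 0.62 = 3.720
  c=7: 7 × 0.52 = 3.640
  c=8: 8 × 0.44 = 3.520
  c=9: 9 × 0.38 = 3.420
  c=10: 10 × 0.29 = 2.900
Maximum at c = 6 (3.720 fledglings).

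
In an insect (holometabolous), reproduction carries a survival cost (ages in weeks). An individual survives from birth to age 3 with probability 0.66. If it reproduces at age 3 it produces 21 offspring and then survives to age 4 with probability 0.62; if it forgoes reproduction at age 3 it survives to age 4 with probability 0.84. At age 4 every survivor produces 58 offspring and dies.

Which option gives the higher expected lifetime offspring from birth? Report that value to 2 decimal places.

37.59

breed at age 3: R₀ = 0.66 × (21 + 0.62 × 58) = 0.66 × 56.9600 = 37.5936
delay to age 4: R₀ = 0.66 × (0.84 × 58) = 0.66 × 48.7200 = 32.1552
Higher: breed at age 3 (37.5936).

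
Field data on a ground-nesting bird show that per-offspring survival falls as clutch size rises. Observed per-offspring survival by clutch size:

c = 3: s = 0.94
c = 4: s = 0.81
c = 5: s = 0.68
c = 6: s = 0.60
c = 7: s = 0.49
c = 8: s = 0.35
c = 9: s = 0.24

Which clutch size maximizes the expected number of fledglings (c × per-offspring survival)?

6

Expected fledglings = c × s(c):
  c=3: 3 × 0.94 = 2.820
  c=4: 4 × 0.81 = 3.240
  c=5: 5 × 0.68 = 3.400
  c=6: 6 × 0.60 = 3.600
  c=7: 7 × 0.49 = 3.430
  c=8: 8 × 0.35 = 2.800
  c=9: 9 × 0.24 = 2.160
Maximum at c = 6 (3.600 fledglings).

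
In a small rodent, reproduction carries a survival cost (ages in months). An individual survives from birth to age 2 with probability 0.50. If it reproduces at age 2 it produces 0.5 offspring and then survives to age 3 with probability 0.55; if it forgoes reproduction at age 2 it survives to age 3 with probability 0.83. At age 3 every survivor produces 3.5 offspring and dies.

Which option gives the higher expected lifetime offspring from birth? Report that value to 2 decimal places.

1.45

breed at age 2: R₀ = 0.50 × (0.5 + 0.55 × 3.5) = 0.50 × 2.4250 = 1.2125
delay to age 3: R₀ = 0.50 × (0.83 × 3.5) = 0.50 × 2.9050 = 1.4525
Higher: delay to age 3 (1.4525).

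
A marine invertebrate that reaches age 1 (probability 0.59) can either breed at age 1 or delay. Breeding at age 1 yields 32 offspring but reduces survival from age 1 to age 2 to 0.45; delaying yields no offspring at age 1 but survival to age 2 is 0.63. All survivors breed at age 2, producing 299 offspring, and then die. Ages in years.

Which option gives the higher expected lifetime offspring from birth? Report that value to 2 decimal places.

111.14

breed at age 1: R₀ = 0.59 × (32 + 0.45 × 299) = 0.59 × 166.5500 = 98.2645
delay to age 2: R₀ = 0.59 × (0.63 × 299) = 0.59 × 188.3700 = 111.1383
Higher: delay to age 2 (111.1383).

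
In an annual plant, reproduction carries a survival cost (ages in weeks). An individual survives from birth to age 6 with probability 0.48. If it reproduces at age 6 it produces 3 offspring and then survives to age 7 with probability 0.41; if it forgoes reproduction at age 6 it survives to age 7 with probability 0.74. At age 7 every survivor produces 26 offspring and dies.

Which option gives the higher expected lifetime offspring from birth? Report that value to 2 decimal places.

9.24

breed at age 6: R₀ = 0.48 × (3 + 0.41 × 26) = 0.48 × 13.6600 = 6.5568
delay to age 7: R₀ = 0.48 × (0.74 × 26) = 0.48 × 19.2400 = 9.2352
Higher: delay to age 7 (9.2352).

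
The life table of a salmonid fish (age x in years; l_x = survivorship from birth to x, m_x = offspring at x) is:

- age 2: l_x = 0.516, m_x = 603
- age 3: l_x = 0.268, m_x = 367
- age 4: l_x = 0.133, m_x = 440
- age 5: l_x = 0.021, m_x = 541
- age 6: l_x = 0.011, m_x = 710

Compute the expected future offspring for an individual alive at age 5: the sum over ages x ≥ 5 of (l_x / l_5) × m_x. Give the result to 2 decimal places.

912.90

l_5 = 0.021. Conditional survival from age 5 to x is l_x / l_5.
  x=5: (0.021/0.021) × 541 = 541.0000
  x=6: (0.011/0.021) × 710 = 371.9048
Sum = 541.0000 + 371.9048 = 912.9048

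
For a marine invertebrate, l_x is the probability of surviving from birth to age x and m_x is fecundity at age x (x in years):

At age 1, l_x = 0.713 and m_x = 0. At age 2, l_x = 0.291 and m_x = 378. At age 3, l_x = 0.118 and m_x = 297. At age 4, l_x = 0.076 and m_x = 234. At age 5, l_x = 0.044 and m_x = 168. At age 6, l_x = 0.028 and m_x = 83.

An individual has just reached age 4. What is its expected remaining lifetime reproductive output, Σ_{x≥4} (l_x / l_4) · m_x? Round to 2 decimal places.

l_4 = 0.076. Conditional survival from age 4 to x is l_x / l_4.
  x=4: (0.076/0.076) × 234 = 234.0000
  x=5: (0.044/0.076) × 168 = 97.2632
  x=6: (0.028/0.076) × 83 = 30.5789
Sum = 234.0000 + 97.2632 + 30.5789 = 361.8421

361.84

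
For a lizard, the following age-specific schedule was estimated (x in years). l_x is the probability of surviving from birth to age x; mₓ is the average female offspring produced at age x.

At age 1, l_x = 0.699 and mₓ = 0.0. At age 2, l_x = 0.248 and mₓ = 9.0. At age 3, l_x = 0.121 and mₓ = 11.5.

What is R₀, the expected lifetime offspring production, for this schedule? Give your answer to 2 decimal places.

3.62

R₀ = Σ l_x mₓ:
  age 1: 0.699 × 0.0 = 0.0000
  age 2: 0.248 × 9.0 = 2.2320
  age 3: 0.121 × 11.5 = 1.3915
R₀ = 0.0000 + 2.2320 + 1.3915 = 3.6235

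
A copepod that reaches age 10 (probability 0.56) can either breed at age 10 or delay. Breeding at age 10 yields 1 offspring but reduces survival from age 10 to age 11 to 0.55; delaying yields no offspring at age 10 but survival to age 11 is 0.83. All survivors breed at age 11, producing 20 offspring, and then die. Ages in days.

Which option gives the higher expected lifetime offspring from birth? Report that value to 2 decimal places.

breed at age 10: R₀ = 0.56 × (1 + 0.55 × 20) = 0.56 × 12.0000 = 6.7200
delay to age 11: R₀ = 0.56 × (0.83 × 20) = 0.56 × 16.6000 = 9.2960
Higher: delay to age 11 (9.2960).

9.30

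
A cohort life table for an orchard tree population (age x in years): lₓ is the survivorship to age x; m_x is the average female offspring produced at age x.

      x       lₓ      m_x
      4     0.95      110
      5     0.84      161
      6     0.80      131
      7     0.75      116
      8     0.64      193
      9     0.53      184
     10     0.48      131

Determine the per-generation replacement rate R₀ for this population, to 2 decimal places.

R₀ = Σ lₓ m_x:
  age 4: 0.95 × 110 = 104.5000
  age 5: 0.84 × 161 = 135.2400
  age 6: 0.80 × 131 = 104.8000
  age 7: 0.75 × 116 = 87.0000
  age 8: 0.64 × 193 = 123.5200
  age 9: 0.53 × 184 = 97.5200
  age 10: 0.48 × 131 = 62.8800
R₀ = 104.5000 + 135.2400 + 104.8000 + 87.0000 + 123.5200 + 97.5200 + 62.8800 = 715.4600

715.46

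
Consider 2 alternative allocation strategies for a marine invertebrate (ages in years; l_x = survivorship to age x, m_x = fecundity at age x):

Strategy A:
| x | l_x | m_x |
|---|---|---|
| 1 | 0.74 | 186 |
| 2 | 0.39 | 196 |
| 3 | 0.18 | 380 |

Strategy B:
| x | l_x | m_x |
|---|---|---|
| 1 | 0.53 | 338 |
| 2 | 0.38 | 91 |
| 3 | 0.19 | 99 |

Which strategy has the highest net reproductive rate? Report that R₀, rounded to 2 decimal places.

282.48

Strategy A: R₀ = 0.74×186 + 0.39×196 + 0.18×380 = 282.4800
Strategy B: R₀ = 0.53×338 + 0.38×91 + 0.19×99 = 232.5300
Highest R₀: strategy A with 282.4800.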